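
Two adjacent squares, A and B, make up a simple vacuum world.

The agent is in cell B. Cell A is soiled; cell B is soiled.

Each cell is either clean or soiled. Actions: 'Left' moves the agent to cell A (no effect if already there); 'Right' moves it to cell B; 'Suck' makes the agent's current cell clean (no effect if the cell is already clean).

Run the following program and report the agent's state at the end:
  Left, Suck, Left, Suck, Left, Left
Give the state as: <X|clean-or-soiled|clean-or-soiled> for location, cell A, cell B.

<A|clean|soiled>

1. Left → <A|soiled|soiled>
2. Suck → <A|clean|soiled>
3. Left → <A|clean|soiled>
4. Suck → <A|clean|soiled>
5. Left → <A|clean|soiled>
6. Left → <A|clean|soiled>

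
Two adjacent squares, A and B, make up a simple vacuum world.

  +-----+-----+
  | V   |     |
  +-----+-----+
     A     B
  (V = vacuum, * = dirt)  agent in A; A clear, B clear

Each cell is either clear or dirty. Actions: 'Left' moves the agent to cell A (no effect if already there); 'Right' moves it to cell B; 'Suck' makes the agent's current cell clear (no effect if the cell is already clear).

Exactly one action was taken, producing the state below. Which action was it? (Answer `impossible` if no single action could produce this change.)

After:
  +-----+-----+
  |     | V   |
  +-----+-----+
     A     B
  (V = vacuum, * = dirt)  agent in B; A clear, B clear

Right

try  Left: in A — A clear, B clear
try Right: in B — A clear, B clear  ← match
try  Suck: in A — A clear, B clear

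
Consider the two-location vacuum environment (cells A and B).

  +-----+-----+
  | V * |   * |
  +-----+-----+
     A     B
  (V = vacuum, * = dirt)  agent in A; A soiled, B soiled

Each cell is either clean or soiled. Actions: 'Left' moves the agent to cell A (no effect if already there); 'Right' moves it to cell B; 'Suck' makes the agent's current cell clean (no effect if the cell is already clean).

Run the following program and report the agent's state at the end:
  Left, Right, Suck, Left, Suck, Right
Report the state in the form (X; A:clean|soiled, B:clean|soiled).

(B; A:clean, B:clean)

[1] after Left: (A; A:soiled, B:soiled)
[2] after Right: (B; A:soiled, B:soiled)
[3] after Suck: (B; A:soiled, B:clean)
[4] after Left: (A; A:soiled, B:clean)
[5] after Suck: (A; A:clean, B:clean)
[6] after Right: (B; A:clean, B:clean)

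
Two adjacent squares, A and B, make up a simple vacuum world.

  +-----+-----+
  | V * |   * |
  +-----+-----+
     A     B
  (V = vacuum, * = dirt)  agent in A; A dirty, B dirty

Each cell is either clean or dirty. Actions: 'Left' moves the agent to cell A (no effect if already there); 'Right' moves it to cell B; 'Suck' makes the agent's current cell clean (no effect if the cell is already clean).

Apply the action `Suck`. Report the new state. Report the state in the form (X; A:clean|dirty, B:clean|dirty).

start: (A; A:dirty, B:dirty)
1. Suck → (A; A:clean, B:dirty)

(A; A:clean, B:dirty)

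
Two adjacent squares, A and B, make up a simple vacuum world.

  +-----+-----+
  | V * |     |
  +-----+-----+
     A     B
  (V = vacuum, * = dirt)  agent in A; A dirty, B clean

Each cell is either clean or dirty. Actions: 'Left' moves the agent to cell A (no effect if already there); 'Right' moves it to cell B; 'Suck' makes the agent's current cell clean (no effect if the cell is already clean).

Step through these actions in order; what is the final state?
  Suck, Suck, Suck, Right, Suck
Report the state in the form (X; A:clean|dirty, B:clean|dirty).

(B; A:clean, B:clean)

1) do Suck; now (A; A:clean, B:clean)
2) do Suck; now (A; A:clean, B:clean)
3) do Suck; now (A; A:clean, B:clean)
4) do Right; now (B; A:clean, B:clean)
5) do Suck; now (B; A:clean, B:clean)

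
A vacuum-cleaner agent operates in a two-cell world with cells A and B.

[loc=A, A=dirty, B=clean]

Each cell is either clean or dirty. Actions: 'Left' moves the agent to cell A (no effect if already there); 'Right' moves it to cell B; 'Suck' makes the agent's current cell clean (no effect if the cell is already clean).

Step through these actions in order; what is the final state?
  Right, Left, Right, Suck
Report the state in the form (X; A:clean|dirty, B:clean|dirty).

step 1/4 (Right): (B; A:dirty, B:clean)
step 2/4 (Left): (A; A:dirty, B:clean)
step 3/4 (Right): (B; A:dirty, B:clean)
step 4/4 (Suck): (B; A:dirty, B:clean)

(B; A:dirty, B:clean)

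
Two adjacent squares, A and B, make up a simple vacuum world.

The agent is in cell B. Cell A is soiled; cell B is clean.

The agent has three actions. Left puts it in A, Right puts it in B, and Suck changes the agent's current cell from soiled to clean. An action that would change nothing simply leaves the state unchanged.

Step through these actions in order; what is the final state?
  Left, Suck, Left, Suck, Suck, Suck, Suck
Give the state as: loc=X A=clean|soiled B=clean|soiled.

t=1 Left ⇒ loc=A A=soiled B=clean
t=2 Suck ⇒ loc=A A=clean B=clean
t=3 Left ⇒ loc=A A=clean B=clean
t=4 Suck ⇒ loc=A A=clean B=clean
t=5 Suck ⇒ loc=A A=clean B=clean
t=6 Suck ⇒ loc=A A=clean B=clean
t=7 Suck ⇒ loc=A A=clean B=clean

loc=A A=clean B=clean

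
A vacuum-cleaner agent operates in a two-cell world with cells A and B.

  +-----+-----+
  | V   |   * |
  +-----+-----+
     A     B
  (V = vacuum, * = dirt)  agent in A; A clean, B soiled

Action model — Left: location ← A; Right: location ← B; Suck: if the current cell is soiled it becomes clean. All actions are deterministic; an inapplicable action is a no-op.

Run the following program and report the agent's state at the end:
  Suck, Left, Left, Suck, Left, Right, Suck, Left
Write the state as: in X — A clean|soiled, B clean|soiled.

in A — A clean, B clean

t=1 Suck ⇒ in A — A clean, B soiled
t=2 Left ⇒ in A — A clean, B soiled
t=3 Left ⇒ in A — A clean, B soiled
t=4 Suck ⇒ in A — A clean, B soiled
t=5 Left ⇒ in A — A clean, B soiled
t=6 Right ⇒ in B — A clean, B soiled
t=7 Suck ⇒ in B — A clean, B clean
t=8 Left ⇒ in A — A clean, B clean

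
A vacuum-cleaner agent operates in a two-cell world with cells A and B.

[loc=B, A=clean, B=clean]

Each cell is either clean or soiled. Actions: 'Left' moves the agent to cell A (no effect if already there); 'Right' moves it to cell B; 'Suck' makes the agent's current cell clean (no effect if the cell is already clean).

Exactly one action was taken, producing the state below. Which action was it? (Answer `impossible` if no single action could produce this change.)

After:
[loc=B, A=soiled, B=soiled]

impossible

try  Left: (A; A:clean, B:clean)
try Right: (B; A:clean, B:clean)
try  Suck: (B; A:clean, B:clean)
no single action produces the after-state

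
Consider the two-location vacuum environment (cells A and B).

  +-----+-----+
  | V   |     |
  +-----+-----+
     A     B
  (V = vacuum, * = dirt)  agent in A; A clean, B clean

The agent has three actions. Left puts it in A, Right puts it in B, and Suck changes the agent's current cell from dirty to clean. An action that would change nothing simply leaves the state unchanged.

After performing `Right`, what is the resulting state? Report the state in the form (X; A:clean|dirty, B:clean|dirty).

(B; A:clean, B:clean)

start: (A; A:clean, B:clean)
t=1 Right ⇒ (B; A:clean, B:clean)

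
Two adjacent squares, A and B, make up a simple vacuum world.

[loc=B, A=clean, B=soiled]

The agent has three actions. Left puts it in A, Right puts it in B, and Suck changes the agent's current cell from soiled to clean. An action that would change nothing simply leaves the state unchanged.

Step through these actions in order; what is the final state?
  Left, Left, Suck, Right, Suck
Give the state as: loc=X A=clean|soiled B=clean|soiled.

loc=B A=clean B=clean

step 1/5 (Left): loc=A A=clean B=soiled
step 2/5 (Left): loc=A A=clean B=soiled
step 3/5 (Suck): loc=A A=clean B=soiled
step 4/5 (Right): loc=B A=clean B=soiled
step 5/5 (Suck): loc=B A=clean B=clean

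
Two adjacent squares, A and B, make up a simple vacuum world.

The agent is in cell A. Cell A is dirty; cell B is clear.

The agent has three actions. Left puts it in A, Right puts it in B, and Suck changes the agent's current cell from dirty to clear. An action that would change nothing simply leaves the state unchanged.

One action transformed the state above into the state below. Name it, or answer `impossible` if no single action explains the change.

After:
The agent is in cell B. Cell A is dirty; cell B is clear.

try  Left: in A — A dirty, B clear
try Right: in B — A dirty, B clear  ← match
try  Suck: in A — A clear, B clear

Right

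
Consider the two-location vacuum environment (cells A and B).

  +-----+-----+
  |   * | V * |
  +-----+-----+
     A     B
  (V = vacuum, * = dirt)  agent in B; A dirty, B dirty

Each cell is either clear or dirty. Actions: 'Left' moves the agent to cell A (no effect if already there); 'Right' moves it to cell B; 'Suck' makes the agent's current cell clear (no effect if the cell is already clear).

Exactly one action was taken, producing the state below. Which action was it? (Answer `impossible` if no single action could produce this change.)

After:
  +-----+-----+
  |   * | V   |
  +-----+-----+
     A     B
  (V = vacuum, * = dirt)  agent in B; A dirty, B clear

Suck

try  Left: <A|dirty|dirty>
try Right: <B|dirty|dirty>
try  Suck: <B|dirty|clear>  ← match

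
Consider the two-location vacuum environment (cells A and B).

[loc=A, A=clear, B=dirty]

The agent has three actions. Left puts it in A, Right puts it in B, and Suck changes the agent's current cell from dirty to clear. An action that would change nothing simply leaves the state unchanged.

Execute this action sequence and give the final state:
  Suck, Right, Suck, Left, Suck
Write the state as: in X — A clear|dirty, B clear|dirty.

1. Suck → in A — A clear, B dirty
2. Right → in B — A clear, B dirty
3. Suck → in B — A clear, B clear
4. Left → in A — A clear, B clear
5. Suck → in A — A clear, B clear

in A — A clear, B clear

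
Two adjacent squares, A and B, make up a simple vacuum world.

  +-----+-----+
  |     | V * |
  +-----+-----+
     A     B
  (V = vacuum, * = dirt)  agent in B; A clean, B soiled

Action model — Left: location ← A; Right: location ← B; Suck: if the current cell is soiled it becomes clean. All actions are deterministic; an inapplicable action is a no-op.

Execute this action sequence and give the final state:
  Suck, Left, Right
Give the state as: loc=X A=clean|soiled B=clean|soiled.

t=1 Suck ⇒ loc=B A=clean B=clean
t=2 Left ⇒ loc=A A=clean B=clean
t=3 Right ⇒ loc=B A=clean B=clean

loc=B A=clean B=clean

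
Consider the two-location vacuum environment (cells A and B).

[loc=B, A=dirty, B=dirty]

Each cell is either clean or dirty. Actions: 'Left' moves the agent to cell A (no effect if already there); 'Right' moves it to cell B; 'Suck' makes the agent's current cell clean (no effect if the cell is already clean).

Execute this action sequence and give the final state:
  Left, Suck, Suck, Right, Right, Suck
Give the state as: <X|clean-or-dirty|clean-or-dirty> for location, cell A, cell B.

<B|clean|clean>

1) do Left; now <A|dirty|dirty>
2) do Suck; now <A|clean|dirty>
3) do Suck; now <A|clean|dirty>
4) do Right; now <B|clean|dirty>
5) do Right; now <B|clean|dirty>
6) do Suck; now <B|clean|clean>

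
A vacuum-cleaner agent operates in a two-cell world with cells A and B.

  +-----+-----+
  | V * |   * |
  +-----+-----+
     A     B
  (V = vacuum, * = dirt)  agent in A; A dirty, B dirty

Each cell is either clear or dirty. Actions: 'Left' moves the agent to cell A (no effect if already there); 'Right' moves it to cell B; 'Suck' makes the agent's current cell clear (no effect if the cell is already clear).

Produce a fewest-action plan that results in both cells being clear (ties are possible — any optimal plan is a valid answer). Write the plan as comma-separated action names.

Suck, Right, Suck

step 1/3 (Suck): loc=A A=clear B=dirty
step 2/3 (Right): loc=B A=clear B=dirty
step 3/3 (Suck): loc=B A=clear B=clear
min 3: Suck A + move + Suck B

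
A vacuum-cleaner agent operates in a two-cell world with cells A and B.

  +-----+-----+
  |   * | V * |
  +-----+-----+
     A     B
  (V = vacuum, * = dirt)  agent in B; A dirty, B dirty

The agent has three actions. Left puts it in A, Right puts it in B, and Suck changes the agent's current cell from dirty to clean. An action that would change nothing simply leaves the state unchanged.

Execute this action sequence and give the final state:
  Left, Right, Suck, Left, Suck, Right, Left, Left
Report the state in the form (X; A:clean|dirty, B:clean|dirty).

(A; A:clean, B:clean)

Left (#1): (A; A:dirty, B:dirty)
Right (#2): (B; A:dirty, B:dirty)
Suck (#3): (B; A:dirty, B:clean)
Left (#4): (A; A:dirty, B:clean)
Suck (#5): (A; A:clean, B:clean)
Right (#6): (B; A:clean, B:clean)
Left (#7): (A; A:clean, B:clean)
Left (#8): (A; A:clean, B:clean)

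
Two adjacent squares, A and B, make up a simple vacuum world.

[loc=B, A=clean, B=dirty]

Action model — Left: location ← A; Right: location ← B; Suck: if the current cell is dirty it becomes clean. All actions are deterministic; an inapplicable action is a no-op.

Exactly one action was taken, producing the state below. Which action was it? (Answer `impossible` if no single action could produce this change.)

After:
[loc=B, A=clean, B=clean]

Suck

try  Left: in A — A clean, B dirty
try Right: in B — A clean, B dirty
try  Suck: in B — A clean, B clean  ← match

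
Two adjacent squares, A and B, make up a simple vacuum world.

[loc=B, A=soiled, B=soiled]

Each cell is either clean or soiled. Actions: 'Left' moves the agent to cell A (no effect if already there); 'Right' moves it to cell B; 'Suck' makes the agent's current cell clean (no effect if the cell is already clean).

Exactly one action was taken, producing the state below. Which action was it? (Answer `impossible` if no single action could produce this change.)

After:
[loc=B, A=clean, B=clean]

try  Left: <A|soiled|soiled>
try Right: <B|soiled|soiled>
try  Suck: <B|soiled|clean>
no single action produces the after-state

impossible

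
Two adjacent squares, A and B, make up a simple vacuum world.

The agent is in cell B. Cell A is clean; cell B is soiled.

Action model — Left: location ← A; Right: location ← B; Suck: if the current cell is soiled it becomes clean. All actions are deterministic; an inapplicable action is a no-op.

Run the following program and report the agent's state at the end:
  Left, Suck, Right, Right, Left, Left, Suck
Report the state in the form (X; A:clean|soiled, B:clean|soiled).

(A; A:clean, B:soiled)

t=1 Left ⇒ (A; A:clean, B:soiled)
t=2 Suck ⇒ (A; A:clean, B:soiled)
t=3 Right ⇒ (B; A:clean, B:soiled)
t=4 Right ⇒ (B; A:clean, B:soiled)
t=5 Left ⇒ (A; A:clean, B:soiled)
t=6 Left ⇒ (A; A:clean, B:soiled)
t=7 Suck ⇒ (A; A:clean, B:soiled)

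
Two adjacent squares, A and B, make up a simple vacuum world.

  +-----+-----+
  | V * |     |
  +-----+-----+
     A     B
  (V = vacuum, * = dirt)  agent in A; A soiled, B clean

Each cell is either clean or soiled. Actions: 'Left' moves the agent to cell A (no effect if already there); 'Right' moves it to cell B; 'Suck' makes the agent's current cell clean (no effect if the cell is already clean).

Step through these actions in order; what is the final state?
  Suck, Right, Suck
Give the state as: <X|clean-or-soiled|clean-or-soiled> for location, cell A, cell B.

step 1/3 (Suck): <A|clean|clean>
step 2/3 (Right): <B|clean|clean>
step 3/3 (Suck): <B|clean|clean>

<B|clean|clean>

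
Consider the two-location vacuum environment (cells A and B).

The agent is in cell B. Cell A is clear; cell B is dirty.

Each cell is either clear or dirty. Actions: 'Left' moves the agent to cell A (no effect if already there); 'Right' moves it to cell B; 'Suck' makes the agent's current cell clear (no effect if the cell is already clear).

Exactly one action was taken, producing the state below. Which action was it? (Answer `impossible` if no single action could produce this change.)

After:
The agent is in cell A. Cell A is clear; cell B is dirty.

Left

try  Left: (A; A:clear, B:dirty)  ← match
try Right: (B; A:clear, B:dirty)
try  Suck: (B; A:clear, B:clear)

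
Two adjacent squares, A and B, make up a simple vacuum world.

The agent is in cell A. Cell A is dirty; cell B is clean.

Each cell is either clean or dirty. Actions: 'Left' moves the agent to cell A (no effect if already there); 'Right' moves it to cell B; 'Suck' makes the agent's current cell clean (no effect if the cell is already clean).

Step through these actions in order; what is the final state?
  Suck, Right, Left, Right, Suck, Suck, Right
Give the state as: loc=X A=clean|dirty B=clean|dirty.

loc=B A=clean B=clean

Suck (#1): loc=A A=clean B=clean
Right (#2): loc=B A=clean B=clean
Left (#3): loc=A A=clean B=clean
Right (#4): loc=B A=clean B=clean
Suck (#5): loc=B A=clean B=clean
Suck (#6): loc=B A=clean B=clean
Right (#7): loc=B A=clean B=clean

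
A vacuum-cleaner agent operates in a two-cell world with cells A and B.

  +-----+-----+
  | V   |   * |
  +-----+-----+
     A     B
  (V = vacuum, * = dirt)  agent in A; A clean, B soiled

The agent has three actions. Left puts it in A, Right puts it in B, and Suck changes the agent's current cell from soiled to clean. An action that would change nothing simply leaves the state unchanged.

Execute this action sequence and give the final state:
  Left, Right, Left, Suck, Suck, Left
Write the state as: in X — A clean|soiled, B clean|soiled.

in A — A clean, B soiled

step 1/6 (Left): in A — A clean, B soiled
step 2/6 (Right): in B — A clean, B soiled
step 3/6 (Left): in A — A clean, B soiled
step 4/6 (Suck): in A — A clean, B soiled
step 5/6 (Suck): in A — A clean, B soiled
step 6/6 (Left): in A — A clean, B soiled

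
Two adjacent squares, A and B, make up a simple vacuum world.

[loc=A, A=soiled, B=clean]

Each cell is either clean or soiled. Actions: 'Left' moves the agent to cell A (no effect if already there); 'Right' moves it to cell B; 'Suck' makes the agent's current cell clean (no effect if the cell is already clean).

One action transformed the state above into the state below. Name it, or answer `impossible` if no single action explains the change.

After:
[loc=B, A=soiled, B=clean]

try  Left: in A — A soiled, B clean
try Right: in B — A soiled, B clean  ← match
try  Suck: in A — A clean, B clean

Right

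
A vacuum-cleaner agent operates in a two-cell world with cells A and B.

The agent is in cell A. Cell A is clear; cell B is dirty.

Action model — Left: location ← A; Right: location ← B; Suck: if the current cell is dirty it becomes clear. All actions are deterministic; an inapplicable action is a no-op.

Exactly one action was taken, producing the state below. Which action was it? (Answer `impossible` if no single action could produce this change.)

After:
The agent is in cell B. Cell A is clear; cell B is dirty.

try  Left: loc=A A=clear B=dirty
try Right: loc=B A=clear B=dirty  ← match
try  Suck: loc=A A=clear B=dirty

Right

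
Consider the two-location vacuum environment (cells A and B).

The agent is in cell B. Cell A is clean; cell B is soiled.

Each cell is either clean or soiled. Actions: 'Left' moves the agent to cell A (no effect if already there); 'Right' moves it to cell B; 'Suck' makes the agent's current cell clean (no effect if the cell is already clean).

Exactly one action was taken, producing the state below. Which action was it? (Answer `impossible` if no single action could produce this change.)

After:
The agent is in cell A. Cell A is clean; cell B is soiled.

try  Left: (A; A:clean, B:soiled)  ← match
try Right: (B; A:clean, B:soiled)
try  Suck: (B; A:clean, B:clean)

Left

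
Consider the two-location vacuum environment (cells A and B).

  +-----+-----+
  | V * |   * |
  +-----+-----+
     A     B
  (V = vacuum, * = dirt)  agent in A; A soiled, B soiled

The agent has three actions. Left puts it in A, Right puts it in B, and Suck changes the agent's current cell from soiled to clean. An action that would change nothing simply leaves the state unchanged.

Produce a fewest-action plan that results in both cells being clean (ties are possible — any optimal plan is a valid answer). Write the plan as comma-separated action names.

1) do Suck; now <A|clean|soiled>
2) do Right; now <B|clean|soiled>
3) do Suck; now <B|clean|clean>
min 3: Suck A + move + Suck B

Suck, Right, Suck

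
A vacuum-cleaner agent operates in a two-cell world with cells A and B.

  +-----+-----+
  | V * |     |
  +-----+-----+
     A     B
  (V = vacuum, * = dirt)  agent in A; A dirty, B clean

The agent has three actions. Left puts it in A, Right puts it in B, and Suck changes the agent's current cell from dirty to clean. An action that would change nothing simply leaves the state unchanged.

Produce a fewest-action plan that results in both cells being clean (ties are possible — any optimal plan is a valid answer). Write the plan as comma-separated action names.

Suck (#1): <A|clean|clean>
min 1: A is dirty, one Suck

Suck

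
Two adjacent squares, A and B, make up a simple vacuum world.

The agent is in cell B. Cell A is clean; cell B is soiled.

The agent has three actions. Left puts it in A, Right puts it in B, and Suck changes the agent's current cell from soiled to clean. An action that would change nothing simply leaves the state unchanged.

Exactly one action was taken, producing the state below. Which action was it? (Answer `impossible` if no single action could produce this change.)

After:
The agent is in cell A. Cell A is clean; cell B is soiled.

Left

try  Left: (A; A:clean, B:soiled)  ← match
try Right: (B; A:clean, B:soiled)
try  Suck: (B; A:clean, B:clean)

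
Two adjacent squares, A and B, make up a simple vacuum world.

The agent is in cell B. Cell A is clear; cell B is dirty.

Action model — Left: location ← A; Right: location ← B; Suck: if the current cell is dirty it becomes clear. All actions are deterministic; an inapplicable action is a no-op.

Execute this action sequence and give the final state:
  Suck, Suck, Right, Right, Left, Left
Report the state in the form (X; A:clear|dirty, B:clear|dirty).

t=1 Suck ⇒ (B; A:clear, B:clear)
t=2 Suck ⇒ (B; A:clear, B:clear)
t=3 Right ⇒ (B; A:clear, B:clear)
t=4 Right ⇒ (B; A:clear, B:clear)
t=5 Left ⇒ (A; A:clear, B:clear)
t=6 Left ⇒ (A; A:clear, B:clear)

(A; A:clear, B:clear)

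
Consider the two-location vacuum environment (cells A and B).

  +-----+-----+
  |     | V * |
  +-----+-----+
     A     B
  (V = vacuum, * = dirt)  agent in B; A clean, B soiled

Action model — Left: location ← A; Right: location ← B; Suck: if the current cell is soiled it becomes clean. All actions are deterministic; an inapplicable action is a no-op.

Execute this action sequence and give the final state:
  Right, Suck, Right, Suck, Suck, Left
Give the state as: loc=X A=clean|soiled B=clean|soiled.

loc=A A=clean B=clean

step 1/6 (Right): loc=B A=clean B=soiled
step 2/6 (Suck): loc=B A=clean B=clean
step 3/6 (Right): loc=B A=clean B=clean
step 4/6 (Suck): loc=B A=clean B=clean
step 5/6 (Suck): loc=B A=clean B=clean
step 6/6 (Left): loc=A A=clean B=clean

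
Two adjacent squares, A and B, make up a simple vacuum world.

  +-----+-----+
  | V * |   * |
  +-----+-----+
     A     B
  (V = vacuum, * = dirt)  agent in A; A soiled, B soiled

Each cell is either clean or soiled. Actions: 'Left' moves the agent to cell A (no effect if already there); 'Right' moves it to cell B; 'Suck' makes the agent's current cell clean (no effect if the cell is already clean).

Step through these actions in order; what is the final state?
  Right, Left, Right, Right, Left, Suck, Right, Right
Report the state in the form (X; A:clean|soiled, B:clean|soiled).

Right (#1): (B; A:soiled, B:soiled)
Left (#2): (A; A:soiled, B:soiled)
Right (#3): (B; A:soiled, B:soiled)
Right (#4): (B; A:soiled, B:soiled)
Left (#5): (A; A:soiled, B:soiled)
Suck (#6): (A; A:clean, B:soiled)
Right (#7): (B; A:clean, B:soiled)
Right (#8): (B; A:clean, B:soiled)

(B; A:clean, B:soiled)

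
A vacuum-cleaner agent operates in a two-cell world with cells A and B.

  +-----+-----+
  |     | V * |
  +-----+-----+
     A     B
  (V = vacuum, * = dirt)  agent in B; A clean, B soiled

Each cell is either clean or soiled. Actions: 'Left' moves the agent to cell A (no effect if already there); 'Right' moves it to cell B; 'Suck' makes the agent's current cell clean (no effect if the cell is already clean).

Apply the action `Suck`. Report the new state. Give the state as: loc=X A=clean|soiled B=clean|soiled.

start: loc=B A=clean B=soiled
[1] after Suck: loc=B A=clean B=clean

loc=B A=clean B=clean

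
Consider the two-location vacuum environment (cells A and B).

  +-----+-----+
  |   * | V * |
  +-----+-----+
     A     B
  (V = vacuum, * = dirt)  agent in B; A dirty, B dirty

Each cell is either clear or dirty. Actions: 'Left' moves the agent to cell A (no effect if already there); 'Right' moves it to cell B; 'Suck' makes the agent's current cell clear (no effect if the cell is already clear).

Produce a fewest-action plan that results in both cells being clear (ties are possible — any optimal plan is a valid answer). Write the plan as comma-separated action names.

Suck, Left, Suck

t=1 Suck ⇒ (B; A:dirty, B:clear)
t=2 Left ⇒ (A; A:dirty, B:clear)
t=3 Suck ⇒ (A; A:clear, B:clear)
min 3: Suck B + move + Suck A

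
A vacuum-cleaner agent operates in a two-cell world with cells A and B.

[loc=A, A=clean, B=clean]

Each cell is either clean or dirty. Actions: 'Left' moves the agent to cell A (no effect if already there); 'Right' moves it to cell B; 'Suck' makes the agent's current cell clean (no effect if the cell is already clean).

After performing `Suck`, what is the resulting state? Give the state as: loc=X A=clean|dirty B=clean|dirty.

loc=A A=clean B=clean

start: loc=A A=clean B=clean
t=1 Suck ⇒ loc=A A=clean B=clean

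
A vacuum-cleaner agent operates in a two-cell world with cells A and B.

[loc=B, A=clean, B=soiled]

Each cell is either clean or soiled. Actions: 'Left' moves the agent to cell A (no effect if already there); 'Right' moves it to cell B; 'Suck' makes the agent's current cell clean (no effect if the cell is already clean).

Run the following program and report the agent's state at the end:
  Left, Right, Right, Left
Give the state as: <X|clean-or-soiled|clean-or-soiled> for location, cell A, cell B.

<A|clean|soiled>

step 1/4 (Left): <A|clean|soiled>
step 2/4 (Right): <B|clean|soiled>
step 3/4 (Right): <B|clean|soiled>
step 4/4 (Left): <A|clean|soiled>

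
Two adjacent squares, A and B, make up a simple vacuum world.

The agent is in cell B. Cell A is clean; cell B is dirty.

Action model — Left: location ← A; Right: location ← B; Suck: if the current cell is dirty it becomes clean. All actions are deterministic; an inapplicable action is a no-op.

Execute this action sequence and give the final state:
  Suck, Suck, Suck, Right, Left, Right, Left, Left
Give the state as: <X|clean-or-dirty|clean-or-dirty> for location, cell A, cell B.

[1] after Suck: <B|clean|clean>
[2] after Suck: <B|clean|clean>
[3] after Suck: <B|clean|clean>
[4] after Right: <B|clean|clean>
[5] after Left: <A|clean|clean>
[6] after Right: <B|clean|clean>
[7] after Left: <A|clean|clean>
[8] after Left: <A|clean|clean>

<A|clean|clean>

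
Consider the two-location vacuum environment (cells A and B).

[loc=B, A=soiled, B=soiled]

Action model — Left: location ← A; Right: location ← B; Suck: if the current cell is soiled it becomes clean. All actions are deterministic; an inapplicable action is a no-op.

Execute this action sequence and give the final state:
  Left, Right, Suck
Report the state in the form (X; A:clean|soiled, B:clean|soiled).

(B; A:soiled, B:clean)

step 1/3 (Left): (A; A:soiled, B:soiled)
step 2/3 (Right): (B; A:soiled, B:soiled)
step 3/3 (Suck): (B; A:soiled, B:clean)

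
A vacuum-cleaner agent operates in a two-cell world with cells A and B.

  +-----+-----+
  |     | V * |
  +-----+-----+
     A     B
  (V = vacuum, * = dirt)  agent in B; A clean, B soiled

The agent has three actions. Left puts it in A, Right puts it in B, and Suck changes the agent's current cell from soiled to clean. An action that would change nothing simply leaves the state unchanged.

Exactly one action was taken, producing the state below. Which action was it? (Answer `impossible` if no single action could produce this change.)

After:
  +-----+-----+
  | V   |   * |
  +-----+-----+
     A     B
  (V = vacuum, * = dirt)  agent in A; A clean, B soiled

try  Left: <A|clean|soiled>  ← match
try Right: <B|clean|soiled>
try  Suck: <B|clean|clean>

Left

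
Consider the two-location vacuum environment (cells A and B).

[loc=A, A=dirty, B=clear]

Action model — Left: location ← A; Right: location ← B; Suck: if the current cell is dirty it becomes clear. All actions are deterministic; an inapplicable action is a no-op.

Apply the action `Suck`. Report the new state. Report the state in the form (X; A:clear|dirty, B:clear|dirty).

start: (A; A:dirty, B:clear)
[1] after Suck: (A; A:clear, B:clear)

(A; A:clear, B:clear)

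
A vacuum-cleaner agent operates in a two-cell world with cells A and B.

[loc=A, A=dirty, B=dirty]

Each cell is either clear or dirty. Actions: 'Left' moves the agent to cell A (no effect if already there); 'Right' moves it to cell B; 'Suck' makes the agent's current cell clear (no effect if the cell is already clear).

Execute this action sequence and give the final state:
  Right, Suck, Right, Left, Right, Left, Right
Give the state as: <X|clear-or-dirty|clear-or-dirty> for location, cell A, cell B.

1. Right → <B|dirty|dirty>
2. Suck → <B|dirty|clear>
3. Right → <B|dirty|clear>
4. Left → <A|dirty|clear>
5. Right → <B|dirty|clear>
6. Left → <A|dirty|clear>
7. Right → <B|dirty|clear>

<B|dirty|clear>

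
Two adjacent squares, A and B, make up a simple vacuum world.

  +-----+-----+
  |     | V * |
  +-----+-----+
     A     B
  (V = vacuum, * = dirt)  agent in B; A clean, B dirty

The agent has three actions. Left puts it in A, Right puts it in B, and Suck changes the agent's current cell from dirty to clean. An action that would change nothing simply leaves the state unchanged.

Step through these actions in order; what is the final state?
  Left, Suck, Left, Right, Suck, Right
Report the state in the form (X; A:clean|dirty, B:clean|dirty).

(B; A:clean, B:clean)

1. Left → (A; A:clean, B:dirty)
2. Suck → (A; A:clean, B:dirty)
3. Left → (A; A:clean, B:dirty)
4. Right → (B; A:clean, B:dirty)
5. Suck → (B; A:clean, B:clean)
6. Right → (B; A:clean, B:clean)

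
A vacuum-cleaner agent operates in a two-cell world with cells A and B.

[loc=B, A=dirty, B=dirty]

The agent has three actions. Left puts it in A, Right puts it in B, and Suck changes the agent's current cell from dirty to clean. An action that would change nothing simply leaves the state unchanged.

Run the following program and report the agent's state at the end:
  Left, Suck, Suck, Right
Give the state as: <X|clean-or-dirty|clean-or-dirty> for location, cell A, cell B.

<B|clean|dirty>

1) do Left; now <A|dirty|dirty>
2) do Suck; now <A|clean|dirty>
3) do Suck; now <A|clean|dirty>
4) do Right; now <B|clean|dirty>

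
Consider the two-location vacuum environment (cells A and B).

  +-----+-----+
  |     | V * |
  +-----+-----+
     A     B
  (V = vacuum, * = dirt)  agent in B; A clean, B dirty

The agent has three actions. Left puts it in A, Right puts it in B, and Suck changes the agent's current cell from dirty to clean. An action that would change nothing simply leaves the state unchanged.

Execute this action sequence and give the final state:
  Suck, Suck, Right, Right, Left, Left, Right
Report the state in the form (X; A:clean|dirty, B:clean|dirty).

1. Suck → (B; A:clean, B:clean)
2. Suck → (B; A:clean, B:clean)
3. Right → (B; A:clean, B:clean)
4. Right → (B; A:clean, B:clean)
5. Left → (A; A:clean, B:clean)
6. Left → (A; A:clean, B:clean)
7. Right → (B; A:clean, B:clean)

(B; A:clean, B:clean)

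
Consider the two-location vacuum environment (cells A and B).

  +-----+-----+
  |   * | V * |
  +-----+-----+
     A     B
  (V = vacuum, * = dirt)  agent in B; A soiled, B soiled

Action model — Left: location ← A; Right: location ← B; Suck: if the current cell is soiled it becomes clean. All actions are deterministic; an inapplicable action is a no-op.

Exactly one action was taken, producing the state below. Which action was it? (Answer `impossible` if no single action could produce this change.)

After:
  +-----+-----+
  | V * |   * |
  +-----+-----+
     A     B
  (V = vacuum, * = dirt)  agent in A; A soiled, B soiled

try  Left: <A|soiled|soiled>  ← match
try Right: <B|soiled|soiled>
try  Suck: <B|soiled|clean>

Left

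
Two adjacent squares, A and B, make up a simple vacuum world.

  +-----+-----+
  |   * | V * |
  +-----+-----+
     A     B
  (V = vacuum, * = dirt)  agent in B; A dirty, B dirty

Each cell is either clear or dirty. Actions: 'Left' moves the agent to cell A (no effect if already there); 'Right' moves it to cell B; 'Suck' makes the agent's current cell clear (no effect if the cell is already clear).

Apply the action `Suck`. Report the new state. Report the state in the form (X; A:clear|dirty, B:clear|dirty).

start: (B; A:dirty, B:dirty)
1. Suck → (B; A:dirty, B:clear)

(B; A:dirty, B:clear)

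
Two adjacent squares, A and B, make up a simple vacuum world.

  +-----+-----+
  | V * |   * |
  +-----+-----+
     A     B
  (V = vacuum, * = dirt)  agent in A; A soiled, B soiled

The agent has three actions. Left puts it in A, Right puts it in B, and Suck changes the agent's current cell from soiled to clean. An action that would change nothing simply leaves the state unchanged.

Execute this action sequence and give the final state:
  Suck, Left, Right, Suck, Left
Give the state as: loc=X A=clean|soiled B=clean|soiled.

t=1 Suck ⇒ loc=A A=clean B=soiled
t=2 Left ⇒ loc=A A=clean B=soiled
t=3 Right ⇒ loc=B A=clean B=soiled
t=4 Suck ⇒ loc=B A=clean B=clean
t=5 Left ⇒ loc=A A=clean B=clean

loc=A A=clean B=clean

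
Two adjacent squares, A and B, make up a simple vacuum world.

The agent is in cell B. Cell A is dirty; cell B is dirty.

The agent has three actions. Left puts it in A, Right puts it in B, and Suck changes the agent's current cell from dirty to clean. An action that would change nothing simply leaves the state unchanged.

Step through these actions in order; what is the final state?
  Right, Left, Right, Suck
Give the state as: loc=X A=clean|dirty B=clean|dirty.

1. Right → loc=B A=dirty B=dirty
2. Left → loc=A A=dirty B=dirty
3. Right → loc=B A=dirty B=dirty
4. Suck → loc=B A=dirty B=clean

loc=B A=dirty B=clean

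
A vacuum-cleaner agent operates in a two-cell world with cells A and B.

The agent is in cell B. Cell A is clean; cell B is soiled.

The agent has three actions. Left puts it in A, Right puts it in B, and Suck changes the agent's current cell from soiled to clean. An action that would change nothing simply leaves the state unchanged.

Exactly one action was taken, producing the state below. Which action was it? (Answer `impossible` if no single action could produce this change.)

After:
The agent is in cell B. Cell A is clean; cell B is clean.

Suck

try  Left: <A|clean|soiled>
try Right: <B|clean|soiled>
try  Suck: <B|clean|clean>  ← match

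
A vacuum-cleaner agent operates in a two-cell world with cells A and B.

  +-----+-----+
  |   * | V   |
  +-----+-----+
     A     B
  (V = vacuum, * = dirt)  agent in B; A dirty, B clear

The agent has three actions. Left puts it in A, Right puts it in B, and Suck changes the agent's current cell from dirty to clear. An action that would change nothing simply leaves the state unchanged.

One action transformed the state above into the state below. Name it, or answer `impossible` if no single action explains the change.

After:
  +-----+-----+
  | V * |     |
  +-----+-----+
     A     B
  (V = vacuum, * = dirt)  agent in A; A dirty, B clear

try  Left: loc=A A=dirty B=clear  ← match
try Right: loc=B A=dirty B=clear
try  Suck: loc=B A=dirty B=clear

Left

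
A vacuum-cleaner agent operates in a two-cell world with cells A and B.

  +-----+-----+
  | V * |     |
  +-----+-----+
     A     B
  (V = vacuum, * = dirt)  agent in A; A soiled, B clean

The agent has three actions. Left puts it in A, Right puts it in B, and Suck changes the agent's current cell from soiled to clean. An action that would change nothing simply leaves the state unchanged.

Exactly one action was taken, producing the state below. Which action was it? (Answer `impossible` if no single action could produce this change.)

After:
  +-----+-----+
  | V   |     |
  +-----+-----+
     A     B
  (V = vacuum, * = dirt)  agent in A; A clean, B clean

try  Left: loc=A A=soiled B=clean
try Right: loc=B A=soiled B=clean
try  Suck: loc=A A=clean B=clean  ← match

Suck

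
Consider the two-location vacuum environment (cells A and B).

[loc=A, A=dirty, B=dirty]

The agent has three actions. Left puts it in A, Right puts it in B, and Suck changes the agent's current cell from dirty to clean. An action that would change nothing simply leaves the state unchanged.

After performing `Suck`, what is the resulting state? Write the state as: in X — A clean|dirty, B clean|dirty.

in A — A clean, B dirty

start: in A — A dirty, B dirty
1) do Suck; now in A — A clean, B dirty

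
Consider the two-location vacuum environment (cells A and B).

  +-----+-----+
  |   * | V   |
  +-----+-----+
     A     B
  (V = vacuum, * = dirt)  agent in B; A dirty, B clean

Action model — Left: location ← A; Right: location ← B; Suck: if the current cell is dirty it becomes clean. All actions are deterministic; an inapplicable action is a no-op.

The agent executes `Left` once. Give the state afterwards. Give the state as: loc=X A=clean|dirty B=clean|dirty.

start: loc=B A=dirty B=clean
[1] after Left: loc=A A=dirty B=clean

loc=A A=dirty B=clean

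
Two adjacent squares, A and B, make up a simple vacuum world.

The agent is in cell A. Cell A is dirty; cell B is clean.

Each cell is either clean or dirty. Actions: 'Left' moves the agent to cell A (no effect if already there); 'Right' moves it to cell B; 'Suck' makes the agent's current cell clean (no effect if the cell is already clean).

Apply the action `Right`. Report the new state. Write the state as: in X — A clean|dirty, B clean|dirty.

in B — A dirty, B clean

start: in A — A dirty, B clean
step 1/1 (Right): in B — A dirty, B clean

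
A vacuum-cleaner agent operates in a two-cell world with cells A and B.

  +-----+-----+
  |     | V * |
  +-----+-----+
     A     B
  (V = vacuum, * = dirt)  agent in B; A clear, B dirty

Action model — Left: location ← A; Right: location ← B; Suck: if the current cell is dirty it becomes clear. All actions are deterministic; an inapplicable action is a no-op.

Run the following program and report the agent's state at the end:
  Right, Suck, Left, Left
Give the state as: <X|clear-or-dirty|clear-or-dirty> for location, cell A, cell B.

t=1 Right ⇒ <B|clear|dirty>
t=2 Suck ⇒ <B|clear|clear>
t=3 Left ⇒ <A|clear|clear>
t=4 Left ⇒ <A|clear|clear>

<A|clear|clear>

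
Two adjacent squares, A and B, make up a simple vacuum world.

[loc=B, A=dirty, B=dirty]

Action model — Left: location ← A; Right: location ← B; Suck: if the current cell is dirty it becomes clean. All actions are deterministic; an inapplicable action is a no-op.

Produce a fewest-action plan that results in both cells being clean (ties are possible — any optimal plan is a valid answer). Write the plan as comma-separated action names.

Suck, Left, Suck

1. Suck → (B; A:dirty, B:clean)
2. Left → (A; A:dirty, B:clean)
3. Suck → (A; A:clean, B:clean)
min 3: Suck B + move + Suck A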